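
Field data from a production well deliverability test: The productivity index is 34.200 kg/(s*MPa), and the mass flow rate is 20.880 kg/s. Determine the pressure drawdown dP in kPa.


dP = mdot * 1000 / PI
dP = 20.880 * 1000 / 34.200
dP = 610.53 kPa


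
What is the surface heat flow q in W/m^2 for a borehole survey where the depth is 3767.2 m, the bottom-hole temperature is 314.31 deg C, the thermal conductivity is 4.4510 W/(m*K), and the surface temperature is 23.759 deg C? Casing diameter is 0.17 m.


Step 1: grad = (T_d - T_surf)/d * 1000 = (314.31 - 23.759)/3767.2 * 1000 = 77.12651 deg C/km
Step 2: q = k * grad / 1000 = 4.451 * 77.12651 / 1000 = 0.34329 W/m^2
q = 0.34329 W/m^2


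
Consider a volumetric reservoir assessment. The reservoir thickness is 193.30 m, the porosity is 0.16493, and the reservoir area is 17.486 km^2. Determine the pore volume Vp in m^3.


Vp = A * 1e6 * hr * phi
Vp = 17.486 * 1e6 * 193.30 * 0.16493
Vp = 5.5747e+08 m^3


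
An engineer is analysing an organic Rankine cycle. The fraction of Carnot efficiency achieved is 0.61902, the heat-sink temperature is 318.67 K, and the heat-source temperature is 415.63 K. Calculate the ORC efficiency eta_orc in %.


eta_orc = (1 - Tc/Th) * f * 100
eta_orc = (1 - 318.67/415.63) * 0.61902 * 100
eta_orc = 14.441 %


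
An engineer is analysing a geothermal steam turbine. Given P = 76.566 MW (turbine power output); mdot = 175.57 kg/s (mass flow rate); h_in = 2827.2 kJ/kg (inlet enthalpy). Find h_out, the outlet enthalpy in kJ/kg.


h_out = h_in - P * 1000 / mdot
h_out = 2827.2 - 76.566 * 1000 / 175.57
h_out = 2391.1 kJ/kg


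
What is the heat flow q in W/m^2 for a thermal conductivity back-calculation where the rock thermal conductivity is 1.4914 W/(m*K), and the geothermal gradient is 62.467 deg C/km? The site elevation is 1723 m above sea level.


q = k * grad / 1000
q = 1.4914 * 62.467 / 1000
q = 0.093163 W/m^2


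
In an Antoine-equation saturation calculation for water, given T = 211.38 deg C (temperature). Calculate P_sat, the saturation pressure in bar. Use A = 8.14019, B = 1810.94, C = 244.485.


P_sat = 10^(A - B/(C + T)) / 760 * 0.101325
P_sat = 10^(8.14019 - 1810.94/(244.485 + 211.38)) / 760 * 0.101325
P_sat = 1.961360 MPa
Convert: 1.961360 MPa * 10.0 = 19.614 bar
P_sat = 19.614 bar


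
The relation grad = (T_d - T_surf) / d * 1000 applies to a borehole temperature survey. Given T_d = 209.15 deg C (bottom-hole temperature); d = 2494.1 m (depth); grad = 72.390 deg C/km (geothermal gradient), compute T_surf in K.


T_surf = T_d - grad * d / 1000
T_surf = 209.15 - 72.390 * 2494.1 / 1000
T_surf = 28.60210 deg C
Convert to K: 28.60210 + 273.15 = 301.75 K
T_surf = 301.75 K


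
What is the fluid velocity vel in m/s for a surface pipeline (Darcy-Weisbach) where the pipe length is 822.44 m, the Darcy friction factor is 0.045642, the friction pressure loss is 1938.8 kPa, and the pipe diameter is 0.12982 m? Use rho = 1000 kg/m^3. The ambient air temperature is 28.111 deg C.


vel = sqrt(dP*1000*2*D / (f*L*rho))
vel = sqrt(1938.8*1000*2*0.12982 / (0.045642*822.44*1000))
vel = 3.6620 m/s


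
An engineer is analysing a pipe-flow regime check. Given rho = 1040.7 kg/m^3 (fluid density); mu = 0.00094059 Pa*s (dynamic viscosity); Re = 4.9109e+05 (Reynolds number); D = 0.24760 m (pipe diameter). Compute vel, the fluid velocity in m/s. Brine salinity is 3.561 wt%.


vel = Re * mu / (rho * D)
vel = 4.9109e+05 * 0.00094059 / (1040.7 * 0.24760)
vel = 1.7926 m/s


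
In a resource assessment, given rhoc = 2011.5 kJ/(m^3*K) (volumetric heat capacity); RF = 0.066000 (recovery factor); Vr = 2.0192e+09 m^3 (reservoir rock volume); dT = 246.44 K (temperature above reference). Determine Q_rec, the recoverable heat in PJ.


Step 1: Q_s = Vr*rhoc*dT/1e12 = 2.0192e+09*2011.5*246.44/1e12 = 1000.946 PJ
Step 2: Q_rec = Q_s * RF = 1000.946 * 0.066 = 66.062 PJ
Q_rec = 66.062 PJ


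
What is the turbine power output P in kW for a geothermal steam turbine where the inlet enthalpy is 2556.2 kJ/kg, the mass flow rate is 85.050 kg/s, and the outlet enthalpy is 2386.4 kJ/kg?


P = mdot * (h_in - h_out) / 1000
P = 85.050 * (2556.2 - 2386.4) / 1000
P = 14.44149 MW
Convert: 14.44149 MW * 1000.0 = 14441 kW
P = 14441 kW


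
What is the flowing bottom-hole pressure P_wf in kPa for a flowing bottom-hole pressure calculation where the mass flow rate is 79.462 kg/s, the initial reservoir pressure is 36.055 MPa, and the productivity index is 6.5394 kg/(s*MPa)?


P_wf = P_i - mdot / PI
P_wf = 36.055 - 79.462 / 6.5394
P_wf = 23.90373 MPa
Convert: 23.90373 MPa * 1000.0 = 23904 kPa
P_wf = 23904 kPa


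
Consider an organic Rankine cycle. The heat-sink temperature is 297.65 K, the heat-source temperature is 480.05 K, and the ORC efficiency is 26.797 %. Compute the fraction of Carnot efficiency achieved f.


f = (eta_orc/100) / (1 - Tc/Th)
f = (26.797/100) / (1 - 297.65/480.05)
f = 0.70526


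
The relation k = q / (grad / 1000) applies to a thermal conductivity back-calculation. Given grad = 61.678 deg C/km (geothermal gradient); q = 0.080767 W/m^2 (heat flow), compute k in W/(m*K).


k = q / (grad / 1000)
k = 0.080767 / (61.678 / 1000)
k = 1.3095 W/(m*K)


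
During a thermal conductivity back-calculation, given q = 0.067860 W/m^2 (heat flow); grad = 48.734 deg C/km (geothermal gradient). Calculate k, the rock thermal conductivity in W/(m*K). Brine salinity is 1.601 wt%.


k = q / (grad / 1000)
k = 0.067860 / (48.734 / 1000)
k = 1.3925 W/(m*K)


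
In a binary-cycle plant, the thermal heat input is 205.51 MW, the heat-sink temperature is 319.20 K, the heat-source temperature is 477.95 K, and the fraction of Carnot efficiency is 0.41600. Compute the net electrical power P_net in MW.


Step 1: eta = (1 - Tc/Th)*f = (1 - 319.2/477.95)*0.416 = 0.1381734
Step 2: P_net = eta * Q_in = 0.1381734 * 205.51 = 28.396 MW
P_net = 28.396 MW


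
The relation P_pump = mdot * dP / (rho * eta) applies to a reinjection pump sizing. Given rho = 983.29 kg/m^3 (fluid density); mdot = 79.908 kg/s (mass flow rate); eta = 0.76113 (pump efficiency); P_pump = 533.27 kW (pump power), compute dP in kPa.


dP = P_pump * rho * eta / mdot
dP = 533.27 * 983.29 * 0.76113 / 79.908
dP = 4994.6 kPa


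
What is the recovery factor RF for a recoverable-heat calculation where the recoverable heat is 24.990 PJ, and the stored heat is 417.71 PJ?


RF = Q_rec / Q_s
RF = 24.990 / 417.71
RF = 0.059826


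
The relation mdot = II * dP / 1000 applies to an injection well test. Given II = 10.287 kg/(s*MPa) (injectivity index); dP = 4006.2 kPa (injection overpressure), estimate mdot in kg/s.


mdot = II * dP / 1000
mdot = 10.287 * 4006.2 / 1000
mdot = 41.212 kg/s


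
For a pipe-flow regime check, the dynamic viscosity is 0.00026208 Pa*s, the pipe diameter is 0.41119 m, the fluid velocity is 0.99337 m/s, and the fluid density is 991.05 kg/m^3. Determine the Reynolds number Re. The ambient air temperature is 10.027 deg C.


Re = rho * vel * D / mu
Re = 991.05 * 0.99337 * 0.41119 / 0.00026208
Re = 1.5446e+06


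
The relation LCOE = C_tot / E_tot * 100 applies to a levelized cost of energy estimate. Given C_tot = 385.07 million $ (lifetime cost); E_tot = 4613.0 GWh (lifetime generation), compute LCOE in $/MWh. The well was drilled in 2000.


LCOE = C_tot / E_tot * 100
LCOE = 385.07 / 4613.0 * 100
LCOE = 8.347496 cents/kWh
Convert: 8.347496 cents/kWh * 10.0 = 83.475 $/MWh
LCOE = 83.475 $/MWh


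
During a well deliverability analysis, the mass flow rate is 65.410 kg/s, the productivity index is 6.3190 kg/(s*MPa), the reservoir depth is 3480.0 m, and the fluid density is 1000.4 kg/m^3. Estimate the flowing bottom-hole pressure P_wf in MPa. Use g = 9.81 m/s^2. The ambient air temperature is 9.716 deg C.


Step 1: P_i = rho*g*h/1e6 = 1000.4*9.81*3480.0/1e6 = 34.15246 MPa
Step 2: P_wf = P_i - mdot/PI = 34.15246 - 65.41/6.319 = 23.801 MPa
P_wf = 23.801 MPa


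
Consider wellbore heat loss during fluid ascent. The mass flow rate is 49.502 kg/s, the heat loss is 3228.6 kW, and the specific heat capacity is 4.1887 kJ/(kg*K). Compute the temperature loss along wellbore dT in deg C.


dT = Q_loss / (mdot * cp)
dT = 3228.6 / (49.502 * 4.1887)
dT = 15.57085 K
Convert (temperature difference, 1 K = 1 deg C): 15.57085 K = 15.57085 deg C
dT = 15.571 deg C


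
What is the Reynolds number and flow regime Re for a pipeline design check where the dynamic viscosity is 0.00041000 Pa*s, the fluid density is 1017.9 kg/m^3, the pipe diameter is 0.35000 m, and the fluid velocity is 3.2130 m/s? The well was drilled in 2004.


Step 1: Re = rho*vel*D/mu = 1017.9*3.213*0.35/0.00041 = 2.7919e+06
Step 2: Re = 2.7919e+06 > 4000, so flow is turbulent.
Re = 2.7919e+06 (turbulent)


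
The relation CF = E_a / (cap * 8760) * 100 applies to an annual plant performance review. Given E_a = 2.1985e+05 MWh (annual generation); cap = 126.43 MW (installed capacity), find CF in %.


CF = E_a / (cap * 8760) * 100
CF = 2.1985e+05 / (126.43 * 8760) * 100
CF = 19.851 %


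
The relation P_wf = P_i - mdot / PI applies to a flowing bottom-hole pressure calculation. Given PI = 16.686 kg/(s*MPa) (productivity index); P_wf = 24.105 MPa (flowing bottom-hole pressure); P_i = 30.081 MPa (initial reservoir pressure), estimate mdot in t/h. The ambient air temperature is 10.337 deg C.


mdot = (P_i - P_wf) * PI
mdot = (30.081 - 24.105) * 16.686
mdot = 99.71554 kg/s
Convert: 99.71554 kg/s * 3.6 = 358.98 t/h
mdot = 358.98 t/h


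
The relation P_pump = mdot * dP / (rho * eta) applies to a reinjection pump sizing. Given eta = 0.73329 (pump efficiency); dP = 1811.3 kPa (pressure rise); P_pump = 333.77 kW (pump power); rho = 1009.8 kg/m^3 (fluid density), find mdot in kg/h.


mdot = P_pump * rho * eta / dP
mdot = 333.77 * 1009.8 * 0.73329 / 1811.3
mdot = 136.4483 kg/s
Convert: 136.4483 kg/s * 3600.0 = 4.9121e+05 kg/h
mdot = 4.9121e+05 kg/h


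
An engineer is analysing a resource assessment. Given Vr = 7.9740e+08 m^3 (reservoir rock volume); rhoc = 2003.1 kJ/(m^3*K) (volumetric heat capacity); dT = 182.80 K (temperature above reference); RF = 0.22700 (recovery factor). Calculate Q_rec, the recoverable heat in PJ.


Step 1: Q_s = Vr*rhoc*dT/1e12 = 7.9740e+08*2003.1*182.8/1e12 = 291.9813 PJ
Step 2: Q_rec = Q_s * RF = 291.9813 * 0.227 = 66.280 PJ
Q_rec = 66.280 PJ


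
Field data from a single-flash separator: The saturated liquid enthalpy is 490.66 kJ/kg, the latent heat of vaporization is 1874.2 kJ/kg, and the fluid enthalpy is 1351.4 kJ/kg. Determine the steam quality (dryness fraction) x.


x = (h - hf) / hfg
x = (1351.4 - 490.66) / 1874.2
x = 0.45926


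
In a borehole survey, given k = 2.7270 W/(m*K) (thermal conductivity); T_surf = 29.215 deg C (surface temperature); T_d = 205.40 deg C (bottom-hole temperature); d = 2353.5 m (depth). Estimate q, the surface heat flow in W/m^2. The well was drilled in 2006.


Step 1: grad = (T_d - T_surf)/d * 1000 = (205.4 - 29.215)/2353.5 * 1000 = 74.86085 deg C/km
Step 2: q = k * grad / 1000 = 2.727 * 74.86085 / 1000 = 0.20415 W/m^2
q = 0.20415 W/m^2


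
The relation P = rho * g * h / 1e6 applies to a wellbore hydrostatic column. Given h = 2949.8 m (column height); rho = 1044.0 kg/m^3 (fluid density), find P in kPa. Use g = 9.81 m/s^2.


P = rho * g * h / 1e6
P = 1044.0 * 9.81 * 2949.8 / 1e6
P = 30.21079 MPa
Convert: 30.21079 MPa * 1000.0 = 30211 kPa
P = 30211 kPa


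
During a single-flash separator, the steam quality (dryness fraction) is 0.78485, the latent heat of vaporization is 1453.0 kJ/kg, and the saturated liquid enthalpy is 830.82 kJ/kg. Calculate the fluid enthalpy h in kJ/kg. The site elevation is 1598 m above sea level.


h = hf + x * hfg
h = 830.82 + 0.78485 * 1453.0
h = 1971.2 kJ/kg


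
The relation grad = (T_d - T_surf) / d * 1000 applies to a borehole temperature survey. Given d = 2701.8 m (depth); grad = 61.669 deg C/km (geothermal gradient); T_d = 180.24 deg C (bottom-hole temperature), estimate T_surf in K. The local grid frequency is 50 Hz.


T_surf = T_d - grad * d / 1000
T_surf = 180.24 - 61.669 * 2701.8 / 1000
T_surf = 13.62270 deg C
Convert to K: 13.62270 + 273.15 = 286.77 K
T_surf = 286.77 K


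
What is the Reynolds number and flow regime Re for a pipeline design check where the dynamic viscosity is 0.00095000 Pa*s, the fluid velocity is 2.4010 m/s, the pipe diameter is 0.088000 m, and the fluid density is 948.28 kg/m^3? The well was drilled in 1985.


Step 1: Re = rho*vel*D/mu = 948.28*2.401*0.088/0.00095 = 2.1091e+05
Step 2: Re = 2.1091e+05 > 4000, so flow is turbulent.
Re = 2.1091e+05 (turbulent)


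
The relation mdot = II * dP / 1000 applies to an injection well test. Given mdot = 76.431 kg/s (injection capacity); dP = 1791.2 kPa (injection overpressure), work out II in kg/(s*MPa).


II = mdot * 1000 / dP
II = 76.431 * 1000 / 1791.2
II = 42.670 kg/(s*MPa)


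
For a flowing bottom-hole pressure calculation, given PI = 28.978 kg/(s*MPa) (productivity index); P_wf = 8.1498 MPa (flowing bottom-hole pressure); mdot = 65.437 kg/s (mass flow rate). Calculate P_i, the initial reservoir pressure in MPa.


P_i = P_wf + mdot / PI
P_i = 8.1498 + 65.437 / 28.978
P_i = 10.408 MPa


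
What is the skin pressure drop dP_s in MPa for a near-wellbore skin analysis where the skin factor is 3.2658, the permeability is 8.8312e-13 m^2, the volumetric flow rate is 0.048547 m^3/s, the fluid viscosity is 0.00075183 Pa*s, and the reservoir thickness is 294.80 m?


dP_s = S * q * mu / (2*pi*k*hr) / 1000
dP_s = 3.2658 * 0.048547 * 0.00075183 / (2*pi*8.8312e-13*294.80) / 1000
dP_s = 72.86929 kPa
Convert: 72.86929 kPa * 0.001 = 0.072869 MPa
dP_s = 0.072869 MPa


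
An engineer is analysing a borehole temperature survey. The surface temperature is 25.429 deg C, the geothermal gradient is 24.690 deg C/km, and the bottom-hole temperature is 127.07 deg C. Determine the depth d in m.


d = (T_d - T_surf) / grad * 1000
d = (127.07 - 25.429) / 24.690 * 1000
d = 4116.7 m


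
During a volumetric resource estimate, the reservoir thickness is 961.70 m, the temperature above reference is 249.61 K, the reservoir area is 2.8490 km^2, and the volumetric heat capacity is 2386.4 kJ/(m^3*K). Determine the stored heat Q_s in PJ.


Step 1: Vr = A*1e6*hr = 2.849*1e6*961.7 = 2.739883e+09 m^3
Step 2: Q_s = Vr*rhoc*dT/1e12 = 2.739883e+09*2386.4*249.61/1e12 = 1632.1 PJ
Q_s = 1632.1 PJ


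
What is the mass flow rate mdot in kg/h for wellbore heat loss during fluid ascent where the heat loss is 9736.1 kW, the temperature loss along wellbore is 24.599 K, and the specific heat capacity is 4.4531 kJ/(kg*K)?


mdot = Q_loss / (cp * dT)
mdot = 9736.1 / (4.4531 * 24.599)
mdot = 88.88022 kg/s
Convert: 88.88022 kg/s * 3600.0 = 3.1997e+05 kg/h
mdot = 3.1997e+05 kg/h


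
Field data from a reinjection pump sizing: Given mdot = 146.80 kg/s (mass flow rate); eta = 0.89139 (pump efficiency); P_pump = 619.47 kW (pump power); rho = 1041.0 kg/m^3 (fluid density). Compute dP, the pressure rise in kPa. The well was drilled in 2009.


dP = P_pump * rho * eta / mdot
dP = 619.47 * 1041.0 * 0.89139 / 146.80
dP = 3915.7 kPa


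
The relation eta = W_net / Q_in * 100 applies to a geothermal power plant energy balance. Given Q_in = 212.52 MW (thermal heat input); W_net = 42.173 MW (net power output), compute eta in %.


eta = W_net / Q_in * 100
eta = 42.173 / 212.52 * 100
eta = 19.844 %


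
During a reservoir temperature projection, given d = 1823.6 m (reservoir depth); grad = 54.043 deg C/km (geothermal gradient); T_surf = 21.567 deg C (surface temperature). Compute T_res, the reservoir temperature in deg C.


T_res = T_surf + grad * d / 1000
T_res = 21.567 + 54.043 * 1823.6 / 1000
T_res = 120.12 deg C


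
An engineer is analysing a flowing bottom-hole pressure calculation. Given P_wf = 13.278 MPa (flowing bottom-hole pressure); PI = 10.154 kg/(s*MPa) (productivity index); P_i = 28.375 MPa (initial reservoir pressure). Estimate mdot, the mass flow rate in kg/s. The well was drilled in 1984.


mdot = (P_i - P_wf) * PI
mdot = (28.375 - 13.278) * 10.154
mdot = 153.29 kg/s


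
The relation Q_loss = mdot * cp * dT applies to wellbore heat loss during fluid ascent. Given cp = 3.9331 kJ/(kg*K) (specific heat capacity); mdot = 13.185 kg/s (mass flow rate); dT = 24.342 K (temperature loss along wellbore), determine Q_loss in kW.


Q_loss = mdot * cp * dT
Q_loss = 13.185 * 3.9331 * 24.342
Q_loss = 1262.3 kW


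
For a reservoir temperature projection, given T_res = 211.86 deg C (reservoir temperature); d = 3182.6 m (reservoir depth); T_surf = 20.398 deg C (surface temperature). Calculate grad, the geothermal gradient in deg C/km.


grad = (T_res - T_surf) / d * 1000
grad = (211.86 - 20.398) / 3182.6 * 1000
grad = 60.159 deg C/km


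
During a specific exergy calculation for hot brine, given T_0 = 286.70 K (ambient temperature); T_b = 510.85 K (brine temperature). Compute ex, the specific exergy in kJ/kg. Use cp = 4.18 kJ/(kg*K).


ex = cp * ((T_b - T_0) - T_0 * ln(T_b/T_0))
ex = 4.18 * ((510.85 - 286.70) - 286.70 * ln(510.85/286.70))
ex = 244.70 kJ/kg


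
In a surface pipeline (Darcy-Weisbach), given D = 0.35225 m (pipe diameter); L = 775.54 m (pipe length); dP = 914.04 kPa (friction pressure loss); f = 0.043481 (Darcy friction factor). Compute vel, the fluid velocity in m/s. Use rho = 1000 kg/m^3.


vel = sqrt(dP*1000*2*D / (f*L*rho))
vel = sqrt(914.04*1000*2*0.35225 / (0.043481*775.54*1000))
vel = 4.3699 m/s


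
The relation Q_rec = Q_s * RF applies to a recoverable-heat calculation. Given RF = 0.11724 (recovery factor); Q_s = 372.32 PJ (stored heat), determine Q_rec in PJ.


Q_rec = Q_s * RF
Q_rec = 372.32 * 0.11724
Q_rec = 43.651 PJ


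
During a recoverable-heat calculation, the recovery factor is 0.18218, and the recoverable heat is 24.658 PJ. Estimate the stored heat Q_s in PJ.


Q_s = Q_rec / RF
Q_s = 24.658 / 0.18218
Q_s = 135.35 PJ


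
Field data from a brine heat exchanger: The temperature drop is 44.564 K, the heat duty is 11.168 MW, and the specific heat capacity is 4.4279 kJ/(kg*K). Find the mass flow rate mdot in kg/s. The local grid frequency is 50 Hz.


mdot = Q * 1000 / (cp * dT)
mdot = 11.168 * 1000 / (4.4279 * 44.564)
mdot = 56.597 kg/s


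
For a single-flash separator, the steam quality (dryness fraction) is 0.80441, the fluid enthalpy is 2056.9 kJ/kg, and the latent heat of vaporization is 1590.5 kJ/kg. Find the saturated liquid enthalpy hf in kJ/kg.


hf = h - x * hfg
hf = 2056.9 - 0.80441 * 1590.5
hf = 777.49 kJ/kg


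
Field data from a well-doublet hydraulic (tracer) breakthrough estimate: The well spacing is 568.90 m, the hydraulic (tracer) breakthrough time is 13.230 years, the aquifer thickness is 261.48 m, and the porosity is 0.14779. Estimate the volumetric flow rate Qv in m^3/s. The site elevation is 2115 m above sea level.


Qv = pi*hr*phi*L^2 / (3*t_bt*365.25*86400)
Qv = pi*261.48*0.14779*568.90^2 / (3*13.230*365.25*86400)
Qv = 0.031370 m^3/s


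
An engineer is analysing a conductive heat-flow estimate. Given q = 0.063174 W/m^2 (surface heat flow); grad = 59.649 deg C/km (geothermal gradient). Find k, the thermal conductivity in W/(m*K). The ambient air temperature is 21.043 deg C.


k = q * 1000 / grad
k = 0.063174 * 1000 / 59.649
k = 1.0591 W/(m*K)


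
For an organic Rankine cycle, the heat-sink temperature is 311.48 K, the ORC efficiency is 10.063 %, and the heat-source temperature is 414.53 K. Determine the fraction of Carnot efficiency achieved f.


f = (eta_orc/100) / (1 - Tc/Th)
f = (10.063/100) / (1 - 311.48/414.53)
f = 0.40480


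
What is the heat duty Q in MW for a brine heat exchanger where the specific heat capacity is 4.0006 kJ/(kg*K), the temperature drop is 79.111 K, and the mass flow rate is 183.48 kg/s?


Q = mdot * cp * dT / 1000
Q = 183.48 * 4.0006 * 79.111 / 1000
Q = 58.070 MW


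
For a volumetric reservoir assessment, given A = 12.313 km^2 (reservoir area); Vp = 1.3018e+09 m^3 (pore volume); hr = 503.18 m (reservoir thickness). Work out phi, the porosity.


phi = Vp / (A * 1e6 * hr)
phi = 1.3018e+09 / (12.313 * 1e6 * 503.18)
phi = 0.21011


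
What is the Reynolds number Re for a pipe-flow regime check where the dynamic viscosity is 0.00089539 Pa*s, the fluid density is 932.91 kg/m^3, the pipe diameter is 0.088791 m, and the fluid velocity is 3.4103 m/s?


Re = rho * vel * D / mu
Re = 932.91 * 3.4103 * 0.088791 / 0.00089539
Re = 3.1549e+05


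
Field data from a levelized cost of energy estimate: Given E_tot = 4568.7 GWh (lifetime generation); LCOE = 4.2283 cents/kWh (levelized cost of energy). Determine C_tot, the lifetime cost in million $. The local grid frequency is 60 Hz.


C_tot = LCOE / 100 * E_tot
C_tot = 4.2283 / 100 * 4568.7
C_tot = 193.18 million $


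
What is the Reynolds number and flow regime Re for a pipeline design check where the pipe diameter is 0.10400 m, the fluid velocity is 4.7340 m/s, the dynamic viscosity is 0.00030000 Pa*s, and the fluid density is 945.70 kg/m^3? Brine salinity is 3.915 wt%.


Step 1: Re = rho*vel*D/mu = 945.7*4.734*0.104/0.0003 = 1.5520e+06
Step 2: Re = 1.5520e+06 > 4000, so flow is turbulent.
Re = 1.5520e+06 (turbulent)


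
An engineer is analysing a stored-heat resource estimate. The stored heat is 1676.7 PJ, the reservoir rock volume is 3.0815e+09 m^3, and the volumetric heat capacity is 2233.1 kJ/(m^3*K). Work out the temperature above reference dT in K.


dT = Q_s * 1e12 / (Vr * rhoc)
dT = 1676.7 * 1e12 / (3.0815e+09 * 2233.1)
dT = 243.66 K


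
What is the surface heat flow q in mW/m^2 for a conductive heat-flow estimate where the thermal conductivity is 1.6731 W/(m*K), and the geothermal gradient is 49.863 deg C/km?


q = k * grad / 1000
q = 1.6731 * 49.863 / 1000
q = 0.08342579 W/m^2
Convert: 0.08342579 W/m^2 * 1000.0 = 83.426 mW/m^2
q = 83.426 mW/m^2


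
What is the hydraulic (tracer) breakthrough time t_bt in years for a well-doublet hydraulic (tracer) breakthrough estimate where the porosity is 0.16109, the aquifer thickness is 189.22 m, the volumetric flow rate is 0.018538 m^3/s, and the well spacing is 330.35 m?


t_bt = pi * hr * phi * L^2 / (3 * Qv) / (365.25*86400)
t_bt = pi * 189.22 * 0.16109 * 330.35^2 / (3 * 0.018538) / (365.25*86400)
t_bt = 5.9545 years


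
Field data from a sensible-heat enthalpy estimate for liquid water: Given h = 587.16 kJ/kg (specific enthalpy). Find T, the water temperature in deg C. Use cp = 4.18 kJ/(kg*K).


T = h / cp
T = 587.16 / 4.18
T = 140.47 deg C


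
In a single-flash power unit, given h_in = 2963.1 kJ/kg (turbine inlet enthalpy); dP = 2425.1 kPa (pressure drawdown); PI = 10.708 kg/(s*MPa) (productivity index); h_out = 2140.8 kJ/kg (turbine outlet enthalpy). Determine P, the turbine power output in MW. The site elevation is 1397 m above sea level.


Step 1: mdot = PI * dP / 1000 = 10.708 * 2425.1 / 1000 = 25.96797 kg/s
Step 2: P = mdot*(h_in - h_out)/1000 = 25.96797*(2963.1 - 2140.8)/1000 = 21.353 MW
P = 21.353 MW


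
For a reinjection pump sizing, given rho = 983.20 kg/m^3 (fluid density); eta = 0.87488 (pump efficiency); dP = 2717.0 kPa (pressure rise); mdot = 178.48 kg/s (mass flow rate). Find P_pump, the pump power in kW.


P_pump = mdot * dP / (rho * eta)
P_pump = 178.48 * 2717.0 / (983.20 * 0.87488)
P_pump = 563.75 kW


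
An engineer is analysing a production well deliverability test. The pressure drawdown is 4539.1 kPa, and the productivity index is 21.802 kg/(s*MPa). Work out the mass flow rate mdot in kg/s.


mdot = PI * dP / 1000
mdot = 21.802 * 4539.1 / 1000
mdot = 98.961 kg/s


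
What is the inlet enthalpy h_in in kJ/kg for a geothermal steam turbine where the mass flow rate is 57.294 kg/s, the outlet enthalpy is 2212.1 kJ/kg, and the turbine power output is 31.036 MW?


h_in = h_out + P * 1000 / mdot
h_in = 2212.1 + 31.036 * 1000 / 57.294
h_in = 2753.8 kJ/kg


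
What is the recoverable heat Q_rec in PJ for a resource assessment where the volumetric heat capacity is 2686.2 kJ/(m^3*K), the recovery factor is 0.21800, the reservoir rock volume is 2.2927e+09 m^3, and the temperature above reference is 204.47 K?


Step 1: Q_s = Vr*rhoc*dT/1e12 = 2.2927e+09*2686.2*204.47/1e12 = 1259.259 PJ
Step 2: Q_rec = Q_s * RF = 1259.259 * 0.218 = 274.52 PJ
Q_rec = 274.52 PJ


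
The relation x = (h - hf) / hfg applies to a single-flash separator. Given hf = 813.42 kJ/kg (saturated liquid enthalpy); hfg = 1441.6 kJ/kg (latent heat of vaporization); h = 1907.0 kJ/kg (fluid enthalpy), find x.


x = (h - hf) / hfg
x = (1907.0 - 813.42) / 1441.6
x = 0.75859


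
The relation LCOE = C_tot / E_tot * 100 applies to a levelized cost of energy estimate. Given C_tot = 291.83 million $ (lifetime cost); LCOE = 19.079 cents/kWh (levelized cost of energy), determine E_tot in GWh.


E_tot = C_tot / LCOE * 100
E_tot = 291.83 / 19.079 * 100
E_tot = 1529.6 GWh


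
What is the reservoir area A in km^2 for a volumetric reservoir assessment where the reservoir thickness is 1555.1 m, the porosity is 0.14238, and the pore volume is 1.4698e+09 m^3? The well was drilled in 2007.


A = Vp / (1e6 * hr * phi)
A = 1.4698e+09 / (1e6 * 1555.1 * 0.14238)
A = 6.6382 km^2


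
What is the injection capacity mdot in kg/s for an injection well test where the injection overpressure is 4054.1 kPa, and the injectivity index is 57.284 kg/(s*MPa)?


mdot = II * dP / 1000
mdot = 57.284 * 4054.1 / 1000
mdot = 232.24 kg/s


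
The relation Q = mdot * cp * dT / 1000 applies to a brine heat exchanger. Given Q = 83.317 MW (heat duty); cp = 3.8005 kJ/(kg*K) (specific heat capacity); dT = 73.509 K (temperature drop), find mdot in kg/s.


mdot = Q * 1000 / (cp * dT)
mdot = 83.317 * 1000 / (3.8005 * 73.509)
mdot = 298.23 kg/s


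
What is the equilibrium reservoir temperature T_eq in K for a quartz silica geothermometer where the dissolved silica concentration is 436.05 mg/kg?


T_eq = 1309 / (5.19 - log10(SiO2)) - 273.15
T_eq = 1309 / (5.19 - log10(436.05)) - 273.15
T_eq = 240.0900 deg C
Convert to K: 240.0900 + 273.15 = 513.24 K
T_eq = 513.24 K


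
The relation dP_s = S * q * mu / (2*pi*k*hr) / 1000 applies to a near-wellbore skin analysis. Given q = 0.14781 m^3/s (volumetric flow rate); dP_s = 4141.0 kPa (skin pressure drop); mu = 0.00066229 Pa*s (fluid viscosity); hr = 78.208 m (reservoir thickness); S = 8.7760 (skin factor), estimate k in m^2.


k = S*q*mu / (2*pi*dP_s*1000*hr)
k = 8.7760*0.14781*0.00066229 / (2*pi*4141.0*1000*78.208)
k = 4.2219e-13 m^2


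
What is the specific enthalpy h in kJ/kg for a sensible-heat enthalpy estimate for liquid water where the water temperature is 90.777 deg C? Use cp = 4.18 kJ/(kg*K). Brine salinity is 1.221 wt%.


h = cp * T
h = 4.18 * 90.777
h = 379.45 kJ/kg


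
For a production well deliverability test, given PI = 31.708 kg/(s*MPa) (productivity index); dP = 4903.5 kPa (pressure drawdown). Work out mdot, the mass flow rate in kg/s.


mdot = PI * dP / 1000
mdot = 31.708 * 4903.5 / 1000
mdot = 155.48 kg/s


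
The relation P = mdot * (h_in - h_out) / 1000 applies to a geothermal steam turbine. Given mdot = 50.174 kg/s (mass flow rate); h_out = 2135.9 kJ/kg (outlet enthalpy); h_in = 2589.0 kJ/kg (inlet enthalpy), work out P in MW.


P = mdot * (h_in - h_out) / 1000
P = 50.174 * (2589.0 - 2135.9) / 1000
P = 22.734 MW


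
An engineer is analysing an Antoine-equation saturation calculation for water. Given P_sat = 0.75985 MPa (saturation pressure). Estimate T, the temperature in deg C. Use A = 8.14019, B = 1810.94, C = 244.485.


T = B / (A - log10(P_sat * 760 / 0.101325)) - C
T = 1810.94 / (8.14019 - log10(0.75985 * 760 / 0.101325)) - 244.485
T = 168.56 deg C


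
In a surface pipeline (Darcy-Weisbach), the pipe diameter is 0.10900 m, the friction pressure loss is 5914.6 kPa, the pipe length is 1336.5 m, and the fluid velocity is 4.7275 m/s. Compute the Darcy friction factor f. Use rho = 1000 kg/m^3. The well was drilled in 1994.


f = dP*1000 / ((L/D)*(rho*vel^2/2))
f = 5914.6*1000 / ((1336.5/0.10900)*(1000*4.7275^2/2))
f = 0.043167


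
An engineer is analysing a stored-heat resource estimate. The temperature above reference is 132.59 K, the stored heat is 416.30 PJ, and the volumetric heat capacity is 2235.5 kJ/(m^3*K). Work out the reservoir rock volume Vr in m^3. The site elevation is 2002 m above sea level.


Vr = Q_s * 1e12 / (rhoc * dT)
Vr = 416.30 * 1e12 / (2235.5 * 132.59)
Vr = 1.4045e+09 m^3


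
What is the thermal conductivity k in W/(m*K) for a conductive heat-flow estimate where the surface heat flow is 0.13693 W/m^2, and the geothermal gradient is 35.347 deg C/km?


k = q * 1000 / grad
k = 0.13693 * 1000 / 35.347
k = 3.8739 W/(m*K)


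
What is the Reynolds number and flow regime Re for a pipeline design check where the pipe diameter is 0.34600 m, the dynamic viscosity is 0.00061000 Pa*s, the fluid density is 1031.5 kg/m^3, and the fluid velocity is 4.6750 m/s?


Step 1: Re = rho*vel*D/mu = 1031.5*4.675*0.346/0.00061 = 2.7353e+06
Step 2: Re = 2.7353e+06 > 4000, so flow is turbulent.
Re = 2.7353e+06 (turbulent)


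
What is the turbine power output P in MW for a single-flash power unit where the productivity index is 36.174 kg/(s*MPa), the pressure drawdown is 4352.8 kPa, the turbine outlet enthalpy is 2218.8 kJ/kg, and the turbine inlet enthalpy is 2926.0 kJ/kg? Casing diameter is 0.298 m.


Step 1: mdot = PI * dP / 1000 = 36.174 * 4352.8 / 1000 = 157.4582 kg/s
Step 2: P = mdot*(h_in - h_out)/1000 = 157.4582*(2926.0 - 2218.8)/1000 = 111.35 MW
P = 111.35 MW


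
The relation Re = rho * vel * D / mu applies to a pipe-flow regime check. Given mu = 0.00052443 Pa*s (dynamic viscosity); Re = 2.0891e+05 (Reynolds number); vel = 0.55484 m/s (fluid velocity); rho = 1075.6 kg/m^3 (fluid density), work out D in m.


D = Re * mu / (rho * vel)
D = 2.0891e+05 * 0.00052443 / (1075.6 * 0.55484)
D = 0.18358 m


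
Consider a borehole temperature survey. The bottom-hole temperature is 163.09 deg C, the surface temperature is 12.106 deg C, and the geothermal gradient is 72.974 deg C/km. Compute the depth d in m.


d = (T_d - T_surf) / grad * 1000
d = (163.09 - 12.106) / 72.974 * 1000
d = 2069.0 m


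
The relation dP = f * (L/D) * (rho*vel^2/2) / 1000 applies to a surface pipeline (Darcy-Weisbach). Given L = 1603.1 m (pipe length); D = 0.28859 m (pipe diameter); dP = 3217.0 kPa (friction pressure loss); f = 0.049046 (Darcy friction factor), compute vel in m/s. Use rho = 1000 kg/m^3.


vel = sqrt(dP*1000*2*D / (f*L*rho))
vel = sqrt(3217.0*1000*2*0.28859 / (0.049046*1603.1*1000))
vel = 4.8596 m/s


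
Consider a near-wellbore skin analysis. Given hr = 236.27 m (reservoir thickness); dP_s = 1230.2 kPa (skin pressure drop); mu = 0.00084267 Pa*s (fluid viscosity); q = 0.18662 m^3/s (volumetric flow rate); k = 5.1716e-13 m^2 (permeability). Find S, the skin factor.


S = dP_s * 1000 * 2*pi*k*hr / (q*mu)
S = 1230.2 * 1000 * 2*pi*5.1716e-13*236.27 / (0.18662*0.00084267)
S = 6.0058


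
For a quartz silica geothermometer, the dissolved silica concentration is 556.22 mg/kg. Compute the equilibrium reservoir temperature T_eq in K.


T_eq = 1309 / (5.19 - log10(SiO2)) - 273.15
T_eq = 1309 / (5.19 - log10(556.22)) - 273.15
T_eq = 262.2823 deg C
Convert to K: 262.2823 + 273.15 = 535.43 K
T_eq = 535.43 K


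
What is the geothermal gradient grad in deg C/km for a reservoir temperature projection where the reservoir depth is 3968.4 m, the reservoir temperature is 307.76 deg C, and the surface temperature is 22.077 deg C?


grad = (T_res - T_surf) / d * 1000
grad = (307.76 - 22.077) / 3968.4 * 1000
grad = 71.989 deg C/km


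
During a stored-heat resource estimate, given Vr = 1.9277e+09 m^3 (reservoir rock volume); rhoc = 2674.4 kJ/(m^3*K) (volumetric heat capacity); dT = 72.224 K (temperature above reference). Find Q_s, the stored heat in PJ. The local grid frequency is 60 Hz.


Q_s = Vr * rhoc * dT / 1e12
Q_s = 1.9277e+09 * 2674.4 * 72.224 / 1e12
Q_s = 372.35 PJ


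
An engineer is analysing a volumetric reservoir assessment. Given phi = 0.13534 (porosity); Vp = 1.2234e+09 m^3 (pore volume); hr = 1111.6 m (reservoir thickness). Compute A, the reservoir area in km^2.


A = Vp / (1e6 * hr * phi)
A = 1.2234e+09 / (1e6 * 1111.6 * 0.13534)
A = 8.1319 km^2


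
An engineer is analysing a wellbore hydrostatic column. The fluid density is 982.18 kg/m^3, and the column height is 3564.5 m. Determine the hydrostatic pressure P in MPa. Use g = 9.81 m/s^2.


P = rho * g * h / 1e6
P = 982.18 * 9.81 * 3564.5 / 1e6
P = 34.345 MPa


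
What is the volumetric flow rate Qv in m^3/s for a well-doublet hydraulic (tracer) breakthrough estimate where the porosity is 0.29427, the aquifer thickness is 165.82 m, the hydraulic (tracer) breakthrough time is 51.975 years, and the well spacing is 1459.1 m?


Qv = pi*hr*phi*L^2 / (3*t_bt*365.25*86400)
Qv = pi*165.82*0.29427*1459.1^2 / (3*51.975*365.25*86400)
Qv = 0.066326 m^3/s


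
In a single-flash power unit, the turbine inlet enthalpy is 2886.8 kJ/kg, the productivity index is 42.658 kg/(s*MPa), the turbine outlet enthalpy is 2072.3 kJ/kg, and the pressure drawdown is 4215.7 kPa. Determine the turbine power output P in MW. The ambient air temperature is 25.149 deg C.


Step 1: mdot = PI * dP / 1000 = 42.658 * 4215.7 / 1000 = 179.8333 kg/s
Step 2: P = mdot*(h_in - h_out)/1000 = 179.8333*(2886.8 - 2072.3)/1000 = 146.47 MW
P = 146.47 MW


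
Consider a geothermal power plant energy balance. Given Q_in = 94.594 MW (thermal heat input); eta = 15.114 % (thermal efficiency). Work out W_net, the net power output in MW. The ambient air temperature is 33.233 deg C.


W_net = eta / 100 * Q_in
W_net = 15.114 / 100 * 94.594
W_net = 14.297 MW


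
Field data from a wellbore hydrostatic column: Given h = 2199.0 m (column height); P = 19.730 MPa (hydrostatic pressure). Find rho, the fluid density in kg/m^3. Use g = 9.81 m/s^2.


rho = P * 1e6 / (g * h)
rho = 19.730 * 1e6 / (9.81 * 2199.0)
rho = 914.60 kg/m^3


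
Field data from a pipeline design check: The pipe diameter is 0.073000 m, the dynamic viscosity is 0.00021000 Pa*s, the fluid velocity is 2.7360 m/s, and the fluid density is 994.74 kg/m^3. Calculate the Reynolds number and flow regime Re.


Step 1: Re = rho*vel*D/mu = 994.74*2.736*0.073/0.00021 = 9.4608e+05
Step 2: Re = 9.4608e+05 > 4000, so flow is turbulent.
Re = 9.4608e+05 (turbulent)


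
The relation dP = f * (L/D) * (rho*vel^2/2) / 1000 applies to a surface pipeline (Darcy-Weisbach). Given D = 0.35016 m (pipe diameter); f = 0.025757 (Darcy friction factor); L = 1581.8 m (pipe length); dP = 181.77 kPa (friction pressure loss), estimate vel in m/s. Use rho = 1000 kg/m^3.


vel = sqrt(dP*1000*2*D / (f*L*rho))
vel = sqrt(181.77*1000*2*0.35016 / (0.025757*1581.8*1000))
vel = 1.7676 m/s


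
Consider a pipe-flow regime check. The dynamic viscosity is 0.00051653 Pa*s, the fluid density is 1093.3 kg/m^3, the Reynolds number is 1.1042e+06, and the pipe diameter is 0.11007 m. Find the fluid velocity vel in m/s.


vel = Re * mu / (rho * D)
vel = 1.1042e+06 * 0.00051653 / (1093.3 * 0.11007)
vel = 4.7395 m/s


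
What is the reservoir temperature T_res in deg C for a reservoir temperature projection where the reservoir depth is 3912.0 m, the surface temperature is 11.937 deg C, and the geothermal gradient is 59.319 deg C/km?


T_res = T_surf + grad * d / 1000
T_res = 11.937 + 59.319 * 3912.0 / 1000
T_res = 243.99 deg C


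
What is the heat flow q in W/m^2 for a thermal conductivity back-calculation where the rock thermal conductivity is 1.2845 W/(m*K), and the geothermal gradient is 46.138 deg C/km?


q = k * grad / 1000
q = 1.2845 * 46.138 / 1000
q = 0.059264 W/m^2


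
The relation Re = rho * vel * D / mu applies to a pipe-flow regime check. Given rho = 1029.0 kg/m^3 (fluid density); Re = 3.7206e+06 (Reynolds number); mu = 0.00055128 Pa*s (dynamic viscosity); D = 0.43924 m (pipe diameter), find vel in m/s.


vel = Re * mu / (rho * D)
vel = 3.7206e+06 * 0.00055128 / (1029.0 * 0.43924)
vel = 4.5380 m/s


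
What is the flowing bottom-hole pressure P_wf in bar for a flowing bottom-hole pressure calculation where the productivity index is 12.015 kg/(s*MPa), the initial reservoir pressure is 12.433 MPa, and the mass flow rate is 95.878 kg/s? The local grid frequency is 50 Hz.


P_wf = P_i - mdot / PI
P_wf = 12.433 - 95.878 / 12.015
P_wf = 4.453141 MPa
Convert: 4.453141 MPa * 10.0 = 44.531 bar
P_wf = 44.531 bar


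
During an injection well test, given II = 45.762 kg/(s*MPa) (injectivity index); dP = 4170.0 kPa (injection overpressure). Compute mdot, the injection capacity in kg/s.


mdot = II * dP / 1000
mdot = 45.762 * 4170.0 / 1000
mdot = 190.83 kg/s


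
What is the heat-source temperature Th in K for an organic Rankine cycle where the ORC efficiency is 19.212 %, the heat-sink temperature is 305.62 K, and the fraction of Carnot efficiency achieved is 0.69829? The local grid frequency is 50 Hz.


Th = Tc / (1 - (eta_orc/100)/f)
Th = 305.62 / (1 - (19.212/100)/0.69829)
Th = 421.62 K


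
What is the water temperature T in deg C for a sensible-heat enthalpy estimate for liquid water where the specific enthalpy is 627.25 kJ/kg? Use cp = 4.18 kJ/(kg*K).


T = h / cp
T = 627.25 / 4.18
T = 150.06 deg C


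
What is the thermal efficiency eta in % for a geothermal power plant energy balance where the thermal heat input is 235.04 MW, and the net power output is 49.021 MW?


eta = W_net / Q_in * 100
eta = 49.021 / 235.04 * 100
eta = 20.856 %


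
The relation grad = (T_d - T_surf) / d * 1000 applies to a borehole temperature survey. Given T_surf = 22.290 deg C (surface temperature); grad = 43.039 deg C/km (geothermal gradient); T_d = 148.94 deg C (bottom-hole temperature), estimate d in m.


d = (T_d - T_surf) / grad * 1000
d = (148.94 - 22.290) / 43.039 * 1000
d = 2942.7 m


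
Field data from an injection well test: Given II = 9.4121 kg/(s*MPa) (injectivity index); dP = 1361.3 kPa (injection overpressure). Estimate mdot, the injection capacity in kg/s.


mdot = II * dP / 1000
mdot = 9.4121 * 1361.3 / 1000
mdot = 12.813 kg/s


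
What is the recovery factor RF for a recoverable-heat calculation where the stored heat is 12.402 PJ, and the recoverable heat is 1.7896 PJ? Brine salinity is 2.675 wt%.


RF = Q_rec / Q_s
RF = 1.7896 / 12.402
RF = 0.14430


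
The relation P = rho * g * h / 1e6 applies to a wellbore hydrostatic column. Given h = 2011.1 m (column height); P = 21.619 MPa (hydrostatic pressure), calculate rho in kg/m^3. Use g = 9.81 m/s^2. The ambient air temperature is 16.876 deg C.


rho = P * 1e6 / (g * h)
rho = 21.619 * 1e6 / (9.81 * 2011.1)
rho = 1095.8 kg/m^3


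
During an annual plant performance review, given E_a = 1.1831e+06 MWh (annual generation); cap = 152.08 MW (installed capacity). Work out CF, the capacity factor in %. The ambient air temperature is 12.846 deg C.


CF = E_a / (cap * 8760) * 100
CF = 1.1831e+06 / (152.08 * 8760) * 100
CF = 88.807 %


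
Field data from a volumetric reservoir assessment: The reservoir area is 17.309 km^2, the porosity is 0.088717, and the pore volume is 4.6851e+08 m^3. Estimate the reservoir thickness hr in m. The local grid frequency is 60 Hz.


hr = Vp / (A * 1e6 * phi)
hr = 4.6851e+08 / (17.309 * 1e6 * 0.088717)
hr = 305.10 m


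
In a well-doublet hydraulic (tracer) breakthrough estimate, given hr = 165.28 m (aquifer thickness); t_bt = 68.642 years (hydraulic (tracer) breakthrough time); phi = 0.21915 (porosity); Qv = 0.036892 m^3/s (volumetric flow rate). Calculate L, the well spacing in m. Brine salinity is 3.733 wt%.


L = sqrt(t_bt*365.25*86400*3*Qv / (pi*hr*phi))
L = sqrt(68.642*365.25*86400*3*0.036892 / (pi*165.28*0.21915))
L = 1451.5 m


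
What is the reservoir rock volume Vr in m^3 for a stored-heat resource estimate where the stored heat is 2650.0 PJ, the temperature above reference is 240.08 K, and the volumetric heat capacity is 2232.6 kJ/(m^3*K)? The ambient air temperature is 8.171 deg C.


Vr = Q_s * 1e12 / (rhoc * dT)
Vr = 2650.0 * 1e12 / (2232.6 * 240.08)
Vr = 4.9440e+09 m^3
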